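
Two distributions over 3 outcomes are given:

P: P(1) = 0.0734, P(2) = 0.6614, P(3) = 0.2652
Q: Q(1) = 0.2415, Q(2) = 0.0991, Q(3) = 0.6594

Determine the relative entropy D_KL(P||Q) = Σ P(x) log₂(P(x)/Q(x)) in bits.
1.3367 bits

D_KL(P||Q) = Σ P(x) log₂(P(x)/Q(x))

Computing term by term:
  P(1)·log₂(P(1)/Q(1)) = 0.0734·log₂(0.0734/0.2415) = -0.12611
  P(2)·log₂(P(2)/Q(2)) = 0.6614·log₂(0.6614/0.0991) = 1.81129
  P(3)·log₂(P(3)/Q(3)) = 0.2652·log₂(0.2652/0.6594) = -0.34849

D_KL(P||Q) = -0.12611 + 1.81129 - 0.34849 = 1.33669 ≈ 1.3367 bits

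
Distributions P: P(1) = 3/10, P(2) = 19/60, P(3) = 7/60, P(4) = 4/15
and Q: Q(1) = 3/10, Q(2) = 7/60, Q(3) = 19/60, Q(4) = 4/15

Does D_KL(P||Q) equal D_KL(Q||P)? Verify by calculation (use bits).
D_KL(P||Q) = 0.2881 bits, D_KL(Q||P) = 0.2881 bits. Yes — for this pair D_KL(P||Q) = D_KL(Q||P).

D_KL(P||Q) = Σ P(x) log₂(P(x)/Q(x))

Computing term by term:
  P(1)·log₂(P(1)/Q(1)) = (3/10)·log₂((3/10)/(3/10)) = 0.00000
  P(2)·log₂(P(2)/Q(2)) = (19/60)·log₂((19/60)/(7/60)) = 0.45618
  P(3)·log₂(P(3)/Q(3)) = (7/60)·log₂((7/60)/(19/60)) = -0.16807
  P(4)·log₂(P(4)/Q(4)) = (4/15)·log₂((4/15)/(4/15)) = 0.00000

D_KL(P||Q) = 0.00000 + 0.45618 - 0.16807 + 0.00000 = 0.28811 ≈ 0.2881 bits

D_KL(Q||P) = Σ Q(x) log₂(Q(x)/P(x))

Computing term by term:
  Q(1)·log₂(Q(1)/P(1)) = (3/10)·log₂((3/10)/(3/10)) = 0.00000
  Q(2)·log₂(Q(2)/P(2)) = (7/60)·log₂((7/60)/(19/60)) = -0.16807
  Q(3)·log₂(Q(3)/P(3)) = (19/60)·log₂((19/60)/(7/60)) = 0.45618
  Q(4)·log₂(Q(4)/P(4)) = (4/15)·log₂((4/15)/(4/15)) = 0.00000

D_KL(Q||P) = 0.00000 - 0.16807 + 0.45618 + 0.00000 = 0.28811 ≈ 0.2881 bits

These ARE equal here. Q is P with outcomes relabeled (Q(2) = P(3), Q(3) = P(2)) by a relabeling that is its own inverse, so the two sums contain exactly the same terms in a different order. This is a special case — KL divergence is not symmetric in general: D_KL(P||Q) ≠ D_KL(Q||P) for most P, Q.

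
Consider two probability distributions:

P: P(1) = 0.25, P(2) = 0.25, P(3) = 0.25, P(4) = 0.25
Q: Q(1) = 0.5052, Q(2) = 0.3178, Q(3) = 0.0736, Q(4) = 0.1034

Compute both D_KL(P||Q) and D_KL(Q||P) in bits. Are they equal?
D_KL(P||Q) = 0.4192 bits, D_KL(Q||P) = 0.3612 bits. No, they are not equal.

D_KL(P||Q) = Σ P(x) log₂(P(x)/Q(x))

Computing term by term:
  P(1)·log₂(P(1)/Q(1)) = 0.25·log₂(0.25/0.5052) = -0.25373
  P(2)·log₂(P(2)/Q(2)) = 0.25·log₂(0.25/0.3178) = -0.08655
  P(3)·log₂(P(3)/Q(3)) = 0.25·log₂(0.25/0.0736) = 0.44104
  P(4)·log₂(P(4)/Q(4)) = 0.25·log₂(0.25/0.1034) = 0.31842

D_KL(P||Q) = -0.25373 - 0.08655 + 0.44104 + 0.31842 = 0.41918 ≈ 0.4192 bits

D_KL(Q||P) = Σ Q(x) log₂(Q(x)/P(x))

Computing term by term:
  Q(1)·log₂(Q(1)/P(1)) = 0.5052·log₂(0.5052/0.25) = 0.51274
  Q(2)·log₂(Q(2)/P(2)) = 0.3178·log₂(0.3178/0.25) = 0.11002
  Q(3)·log₂(Q(3)/P(3)) = 0.0736·log₂(0.0736/0.25) = -0.12984
  Q(4)·log₂(Q(4)/P(4)) = 0.1034·log₂(0.1034/0.25) = -0.13170

D_KL(Q||P) = 0.51274 + 0.11002 - 0.12984 - 0.13170 = 0.36122 ≈ 0.3612 bits

These are NOT equal (difference: 0.0580 bits). KL divergence is asymmetric: D_KL(P||Q) ≠ D_KL(Q||P) in general.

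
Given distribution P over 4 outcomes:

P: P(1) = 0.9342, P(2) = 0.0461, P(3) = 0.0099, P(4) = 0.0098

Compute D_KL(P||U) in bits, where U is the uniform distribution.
1.5723 bits

U(i) = 1/4 for all i

D_KL(P||U) = Σ P(x) log₂(P(x) / (1/4))
           = Σ P(x) log₂(P(x)) + log₂(4)
           = log₂(4) - H(P)

H(P) = -Σ P(x) log₂(P(x)):
  -P(1)·log₂(P(1)) = -(0.9342)·log₂(0.9342) = 0.09174
  -P(2)·log₂(P(2)) = -(0.0461)·log₂(0.0461) = 0.20464
  -P(3)·log₂(P(3)) = -(0.0099)·log₂(0.0099) = 0.06592
  -P(4)·log₂(P(4)) = -(0.0098)·log₂(0.0098) = 0.06540
H(P) = 0.09174 + 0.20464 + 0.06592 + 0.06540 = 0.42770 bits

log₂(4) = 2.00000 bits

D_KL(P||U) = 2.00000 - 0.42770 = 1.57230 ≈ 1.5723 bits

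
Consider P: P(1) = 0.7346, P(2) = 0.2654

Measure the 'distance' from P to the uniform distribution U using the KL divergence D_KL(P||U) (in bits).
0.1652 bits

U(i) = 1/2 for all i

D_KL(P||U) = Σ P(x) log₂(P(x) / (1/2))
           = Σ P(x) log₂(P(x)) + log₂(2)
           = log₂(2) - H(P)

H(P) = -Σ P(x) log₂(P(x)):
  -P(1)·log₂(P(1)) = -(0.7346)·log₂(0.7346) = 0.32687
  -P(2)·log₂(P(2)) = -(0.2654)·log₂(0.2654) = 0.50791
H(P) = 0.32687 + 0.50791 = 0.83478 bits

log₂(2) = 1.00000 bits

D_KL(P||U) = 1.00000 - 0.83478 = 0.16522 ≈ 0.1652 bits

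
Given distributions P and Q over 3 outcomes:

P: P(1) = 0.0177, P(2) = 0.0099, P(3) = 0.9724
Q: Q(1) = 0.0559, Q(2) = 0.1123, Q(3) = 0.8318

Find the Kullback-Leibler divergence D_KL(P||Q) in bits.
0.1550 bits

D_KL(P||Q) = Σ P(x) log₂(P(x)/Q(x))

Computing term by term:
  P(1)·log₂(P(1)/Q(1)) = 0.0177·log₂(0.0177/0.0559) = -0.02937
  P(2)·log₂(P(2)/Q(2)) = 0.0099·log₂(0.0099/0.1123) = -0.03469
  P(3)·log₂(P(3)/Q(3)) = 0.9724·log₂(0.9724/0.8318) = 0.21909

D_KL(P||Q) = -0.02937 - 0.03469 + 0.21909 = 0.15503 ≈ 0.1550 bits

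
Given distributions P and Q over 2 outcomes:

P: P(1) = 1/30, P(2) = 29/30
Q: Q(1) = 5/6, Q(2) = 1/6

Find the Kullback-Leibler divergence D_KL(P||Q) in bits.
2.2967 bits

D_KL(P||Q) = Σ P(x) log₂(P(x)/Q(x))

Computing term by term:
  P(1)·log₂(P(1)/Q(1)) = (1/30)·log₂((1/30)/(5/6)) = -0.15480
  P(2)·log₂(P(2)/Q(2)) = (29/30)·log₂((29/30)/(1/6)) = 2.45152

D_KL(P||Q) = -0.15480 + 2.45152 = 2.29672 ≈ 2.2967 bits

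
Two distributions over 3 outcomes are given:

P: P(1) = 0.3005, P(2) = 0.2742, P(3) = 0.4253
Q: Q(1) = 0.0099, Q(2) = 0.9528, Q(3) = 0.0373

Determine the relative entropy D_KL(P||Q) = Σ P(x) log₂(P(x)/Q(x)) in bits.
2.4802 bits

D_KL(P||Q) = Σ P(x) log₂(P(x)/Q(x))

Computing term by term:
  P(1)·log₂(P(1)/Q(1)) = 0.3005·log₂(0.3005/0.0099) = 1.47960
  P(2)·log₂(P(2)/Q(2)) = 0.2742·log₂(0.2742/0.9528) = -0.49272
  P(3)·log₂(P(3)/Q(3)) = 0.4253·log₂(0.4253/0.0373) = 1.49333

D_KL(P||Q) = 1.47960 - 0.49272 + 1.49333 = 2.48021 ≈ 2.4802 bits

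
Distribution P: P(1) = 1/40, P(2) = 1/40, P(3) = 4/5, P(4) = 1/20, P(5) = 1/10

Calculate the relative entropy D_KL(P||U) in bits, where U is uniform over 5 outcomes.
1.2500 bits

U(i) = 1/5 for all i

D_KL(P||U) = Σ P(x) log₂(P(x) / (1/5))
           = Σ P(x) log₂(P(x)) + log₂(5)
           = log₂(5) - H(P)

H(P) = -Σ P(x) log₂(P(x)):
  -P(1)·log₂(P(1)) = -(1/40)·log₂(1/40) = 0.13305
  -P(2)·log₂(P(2)) = -(1/40)·log₂(1/40) = 0.13305
  -P(3)·log₂(P(3)) = -(4/5)·log₂(4/5) = 0.25754
  -P(4)·log₂(P(4)) = -(1/20)·log₂(1/20) = 0.21610
  -P(5)·log₂(P(5)) = -(1/10)·log₂(1/10) = 0.33219
H(P) = 0.13305 + 0.13305 + 0.25754 + 0.21610 + 0.33219 = 1.07193 bits

log₂(5) = 2.32193 bits

D_KL(P||U) = 2.32193 - 1.07193 = 1.25000 ≈ 1.2500 bits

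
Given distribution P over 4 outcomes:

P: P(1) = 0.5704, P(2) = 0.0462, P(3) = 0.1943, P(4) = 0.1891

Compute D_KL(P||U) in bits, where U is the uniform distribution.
0.4194 bits

U(i) = 1/4 for all i

D_KL(P||U) = Σ P(x) log₂(P(x) / (1/4))
           = Σ P(x) log₂(P(x)) + log₂(4)
           = log₂(4) - H(P)

H(P) = -Σ P(x) log₂(P(x)):
  -P(1)·log₂(P(1)) = -(0.5704)·log₂(0.5704) = 0.46200
  -P(2)·log₂(P(2)) = -(0.0462)·log₂(0.0462) = 0.20494
  -P(3)·log₂(P(3)) = -(0.1943)·log₂(0.1943) = 0.45926
  -P(4)·log₂(P(4)) = -(0.1891)·log₂(0.1891) = 0.45437
H(P) = 0.46200 + 0.20494 + 0.45926 + 0.45437 = 1.58057 bits

log₂(4) = 2.00000 bits

D_KL(P||U) = 2.00000 - 1.58057 = 0.41943 ≈ 0.4194 bits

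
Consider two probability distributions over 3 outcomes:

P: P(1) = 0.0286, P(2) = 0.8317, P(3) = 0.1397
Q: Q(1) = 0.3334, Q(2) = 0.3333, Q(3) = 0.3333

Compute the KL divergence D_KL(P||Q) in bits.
0.8206 bits

D_KL(P||Q) = Σ P(x) log₂(P(x)/Q(x))

Computing term by term:
  P(1)·log₂(P(1)/Q(1)) = 0.0286·log₂(0.0286/0.3334) = -0.10133
  P(2)·log₂(P(2)/Q(2)) = 0.8317·log₂(0.8317/0.3333) = 1.09721
  P(3)·log₂(P(3)/Q(3)) = 0.1397·log₂(0.1397/0.3333) = -0.17525

D_KL(P||Q) = -0.10133 + 1.09721 - 0.17525 = 0.82063 ≈ 0.8206 bits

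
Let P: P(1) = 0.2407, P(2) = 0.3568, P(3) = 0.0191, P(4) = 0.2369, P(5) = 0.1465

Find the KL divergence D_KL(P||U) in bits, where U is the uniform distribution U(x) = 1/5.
0.2897 bits

U(i) = 1/5 for all i

D_KL(P||U) = Σ P(x) log₂(P(x) / (1/5))
           = Σ P(x) log₂(P(x)) + log₂(5)
           = log₂(5) - H(P)

H(P) = -Σ P(x) log₂(P(x)):
  -P(1)·log₂(P(1)) = -(0.2407)·log₂(0.2407) = 0.49456
  -P(2)·log₂(P(2)) = -(0.3568)·log₂(0.3568) = 0.53049
  -P(3)·log₂(P(3)) = -(0.0191)·log₂(0.0191) = 0.10907
  -P(4)·log₂(P(4)) = -(0.2369)·log₂(0.2369) = 0.49220
  -P(5)·log₂(P(5)) = -(0.1465)·log₂(0.1465) = 0.40596
H(P) = 0.49456 + 0.53049 + 0.10907 + 0.49220 + 0.40596 = 2.03228 bits

log₂(5) = 2.32193 bits

D_KL(P||U) = 2.32193 - 2.03228 = 0.28965 ≈ 0.2897 bits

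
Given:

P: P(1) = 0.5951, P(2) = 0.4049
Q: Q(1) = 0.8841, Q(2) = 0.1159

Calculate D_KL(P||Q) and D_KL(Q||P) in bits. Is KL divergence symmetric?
D_KL(P||Q) = 0.3909 bits, D_KL(Q||P) = 0.2957 bits. No, KL divergence is not symmetric.

D_KL(P||Q) = Σ P(x) log₂(P(x)/Q(x))

Computing term by term:
  P(1)·log₂(P(1)/Q(1)) = 0.5951·log₂(0.5951/0.8841) = -0.33985
  P(2)·log₂(P(2)/Q(2)) = 0.4049·log₂(0.4049/0.1159) = 0.73072

D_KL(P||Q) = -0.33985 + 0.73072 = 0.39087 ≈ 0.3909 bits

D_KL(Q||P) = Σ Q(x) log₂(Q(x)/P(x))

Computing term by term:
  Q(1)·log₂(Q(1)/P(1)) = 0.8841·log₂(0.8841/0.5951) = 0.50489
  Q(2)·log₂(Q(2)/P(2)) = 0.1159·log₂(0.1159/0.4049) = -0.20916

D_KL(Q||P) = 0.50489 - 0.20916 = 0.29573 ≈ 0.2957 bits

These are NOT equal (difference: 0.0952 bits). KL divergence is asymmetric: D_KL(P||Q) ≠ D_KL(Q||P) in general.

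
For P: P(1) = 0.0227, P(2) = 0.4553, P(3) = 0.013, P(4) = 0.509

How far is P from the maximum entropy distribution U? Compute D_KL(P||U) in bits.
0.7819 bits

U(i) = 1/4 for all i

D_KL(P||U) = Σ P(x) log₂(P(x) / (1/4))
           = Σ P(x) log₂(P(x)) + log₂(4)
           = log₂(4) - H(P)

H(P) = -Σ P(x) log₂(P(x)):
  -P(1)·log₂(P(1)) = -(0.0227)·log₂(0.0227) = 0.12397
  -P(2)·log₂(P(2)) = -(0.4553)·log₂(0.4553) = 0.51682
  -P(3)·log₂(P(3)) = -(0.013)·log₂(0.013) = 0.08145
  -P(4)·log₂(P(4)) = -(0.509)·log₂(0.509) = 0.49590
H(P) = 0.12397 + 0.51682 + 0.08145 + 0.49590 = 1.21814 bits

log₂(4) = 2.00000 bits

D_KL(P||U) = 2.00000 - 1.21814 = 0.78186 ≈ 0.7819 bits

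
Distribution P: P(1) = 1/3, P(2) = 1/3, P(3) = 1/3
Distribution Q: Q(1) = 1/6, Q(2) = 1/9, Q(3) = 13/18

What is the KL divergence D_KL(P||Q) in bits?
0.4898 bits

D_KL(P||Q) = Σ P(x) log₂(P(x)/Q(x))

Computing term by term:
  P(1)·log₂(P(1)/Q(1)) = (1/3)·log₂((1/3)/(1/6)) = 0.33333
  P(2)·log₂(P(2)/Q(2)) = (1/3)·log₂((1/3)/(1/9)) = 0.52832
  P(3)·log₂(P(3)/Q(3)) = (1/3)·log₂((1/3)/(13/18)) = -0.37183

D_KL(P||Q) = 0.33333 + 0.52832 - 0.37183 = 0.48982 ≈ 0.4898 bits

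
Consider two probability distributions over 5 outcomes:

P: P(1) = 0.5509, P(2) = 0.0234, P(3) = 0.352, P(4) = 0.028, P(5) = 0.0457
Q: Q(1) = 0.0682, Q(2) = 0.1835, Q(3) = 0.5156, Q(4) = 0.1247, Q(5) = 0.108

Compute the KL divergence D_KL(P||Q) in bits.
1.2800 bits

D_KL(P||Q) = Σ P(x) log₂(P(x)/Q(x))

Computing term by term:
  P(1)·log₂(P(1)/Q(1)) = 0.5509·log₂(0.5509/0.0682) = 1.66038
  P(2)·log₂(P(2)/Q(2)) = 0.0234·log₂(0.0234/0.1835) = -0.06953
  P(3)·log₂(P(3)/Q(3)) = 0.352·log₂(0.352/0.5156) = -0.19384
  P(4)·log₂(P(4)/Q(4)) = 0.028·log₂(0.028/0.1247) = -0.06034
  P(5)·log₂(P(5)/Q(5)) = 0.0457·log₂(0.0457/0.108) = -0.05670

D_KL(P||Q) = 1.66038 - 0.06953 - 0.19384 - 0.06034 - 0.05670 = 1.27997 ≈ 1.2800 bits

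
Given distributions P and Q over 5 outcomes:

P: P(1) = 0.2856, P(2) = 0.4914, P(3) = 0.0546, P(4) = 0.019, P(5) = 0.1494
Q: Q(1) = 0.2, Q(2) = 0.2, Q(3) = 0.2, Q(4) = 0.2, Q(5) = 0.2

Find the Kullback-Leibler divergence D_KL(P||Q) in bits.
0.5544 bits

D_KL(P||Q) = Σ P(x) log₂(P(x)/Q(x))

Computing term by term:
  P(1)·log₂(P(1)/Q(1)) = 0.2856·log₂(0.2856/0.2) = 0.14680
  P(2)·log₂(P(2)/Q(2)) = 0.4914·log₂(0.4914/0.2) = 0.63730
  P(3)·log₂(P(3)/Q(3)) = 0.0546·log₂(0.0546/0.2) = -0.10227
  P(4)·log₂(P(4)/Q(4)) = 0.019·log₂(0.019/0.2) = -0.06452
  P(5)·log₂(P(5)/Q(5)) = 0.1494·log₂(0.1494/0.2) = -0.06287

D_KL(P||Q) = 0.14680 + 0.63730 - 0.10227 - 0.06452 - 0.06287 = 0.55444 ≈ 0.5544 bits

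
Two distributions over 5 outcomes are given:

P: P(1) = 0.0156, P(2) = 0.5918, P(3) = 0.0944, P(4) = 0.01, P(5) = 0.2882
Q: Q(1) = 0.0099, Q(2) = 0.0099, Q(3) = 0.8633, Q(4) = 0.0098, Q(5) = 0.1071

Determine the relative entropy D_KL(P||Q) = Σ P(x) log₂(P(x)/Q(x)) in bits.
3.6132 bits

D_KL(P||Q) = Σ P(x) log₂(P(x)/Q(x))

Computing term by term:
  P(1)·log₂(P(1)/Q(1)) = 0.0156·log₂(0.0156/0.0099) = 0.01023
  P(2)·log₂(P(2)/Q(2)) = 0.5918·log₂(0.5918/0.0099) = 3.49253
  P(3)·log₂(P(3)/Q(3)) = 0.0944·log₂(0.0944/0.8633) = -0.30142
  P(4)·log₂(P(4)/Q(4)) = 0.01·log₂(0.01/0.0098) = 0.00029
  P(5)·log₂(P(5)/Q(5)) = 0.2882·log₂(0.2882/0.1071) = 0.41158

D_KL(P||Q) = 0.01023 + 3.49253 - 0.30142 + 0.00029 + 0.41158 = 3.61321 ≈ 3.6132 bits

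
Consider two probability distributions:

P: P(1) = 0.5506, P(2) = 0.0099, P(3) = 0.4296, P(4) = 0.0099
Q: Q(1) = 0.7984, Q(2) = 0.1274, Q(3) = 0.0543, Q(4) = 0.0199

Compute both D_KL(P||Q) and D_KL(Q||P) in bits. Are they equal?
D_KL(P||Q) = 0.9403 bits, D_KL(Q||P) = 0.7556 bits. No, they are not equal.

D_KL(P||Q) = Σ P(x) log₂(P(x)/Q(x))

Computing term by term:
  P(1)·log₂(P(1)/Q(1)) = 0.5506·log₂(0.5506/0.7984) = -0.29518
  P(2)·log₂(P(2)/Q(2)) = 0.0099·log₂(0.0099/0.1274) = -0.03649
  P(3)·log₂(P(3)/Q(3)) = 0.4296·log₂(0.4296/0.0543) = 1.28191
  P(4)·log₂(P(4)/Q(4)) = 0.0099·log₂(0.0099/0.0199) = -0.00997

D_KL(P||Q) = -0.29518 - 0.03649 + 1.28191 - 0.00997 = 0.94027 ≈ 0.9403 bits

D_KL(Q||P) = Σ Q(x) log₂(Q(x)/P(x))

Computing term by term:
  Q(1)·log₂(Q(1)/P(1)) = 0.7984·log₂(0.7984/0.5506) = 0.42803
  Q(2)·log₂(Q(2)/P(2)) = 0.1274·log₂(0.1274/0.0099) = 0.46957
  Q(3)·log₂(Q(3)/P(3)) = 0.0543·log₂(0.0543/0.4296) = -0.16203
  Q(4)·log₂(Q(4)/P(4)) = 0.0199·log₂(0.0199/0.0099) = 0.02004

D_KL(Q||P) = 0.42803 + 0.46957 - 0.16203 + 0.02004 = 0.75561 ≈ 0.7556 bits

These are NOT equal (difference: 0.1847 bits). KL divergence is asymmetric: D_KL(P||Q) ≠ D_KL(Q||P) in general.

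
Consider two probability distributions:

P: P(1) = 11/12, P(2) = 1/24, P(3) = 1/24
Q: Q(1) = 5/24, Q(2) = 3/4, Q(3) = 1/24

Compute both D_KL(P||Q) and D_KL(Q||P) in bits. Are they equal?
D_KL(P||Q) = 1.7856 bits, D_KL(Q||P) = 2.6821 bits. No, they are not equal.

D_KL(P||Q) = Σ P(x) log₂(P(x)/Q(x))

Computing term by term:
  P(1)·log₂(P(1)/Q(1)) = (11/12)·log₂((11/12)/(5/24)) = 1.95938
  P(2)·log₂(P(2)/Q(2)) = (1/24)·log₂((1/24)/(3/4)) = -0.17375
  P(3)·log₂(P(3)/Q(3)) = (1/24)·log₂((1/24)/(1/24)) = 0.00000

D_KL(P||Q) = 1.95938 - 0.17375 + 0.00000 = 1.78563 ≈ 1.7856 bits

D_KL(Q||P) = Σ Q(x) log₂(Q(x)/P(x))

Computing term by term:
  Q(1)·log₂(Q(1)/P(1)) = (5/24)·log₂((5/24)/(11/12)) = -0.44531
  Q(2)·log₂(Q(2)/P(2)) = (3/4)·log₂((3/4)/(1/24)) = 3.12744
  Q(3)·log₂(Q(3)/P(3)) = (1/24)·log₂((1/24)/(1/24)) = 0.00000

D_KL(Q||P) = -0.44531 + 3.12744 + 0.00000 = 2.68213 ≈ 2.6821 bits

These are NOT equal (difference: 0.8965 bits). KL divergence is asymmetric: D_KL(P||Q) ≠ D_KL(Q||P) in general.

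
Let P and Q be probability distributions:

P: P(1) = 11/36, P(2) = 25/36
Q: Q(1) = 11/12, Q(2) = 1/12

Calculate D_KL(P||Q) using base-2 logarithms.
1.6399 bits

D_KL(P||Q) = Σ P(x) log₂(P(x)/Q(x))

Computing term by term:
  P(1)·log₂(P(1)/Q(1)) = (11/36)·log₂((11/36)/(11/12)) = -0.48429
  P(2)·log₂(P(2)/Q(2)) = (25/36)·log₂((25/36)/(1/12)) = 2.12423

D_KL(P||Q) = -0.48429 + 2.12423 = 1.63994 ≈ 1.6399 bits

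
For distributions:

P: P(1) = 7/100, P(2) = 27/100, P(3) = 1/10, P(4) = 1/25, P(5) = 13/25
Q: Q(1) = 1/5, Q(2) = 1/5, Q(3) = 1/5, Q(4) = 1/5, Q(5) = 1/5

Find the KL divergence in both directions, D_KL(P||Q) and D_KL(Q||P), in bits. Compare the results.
D_KL(P||Q) = 0.5348 bits, D_KL(Q||P) = 0.6050 bits. D_KL(Q||P) is larger than D_KL(P||Q) by 0.0702 bits; the two directions differ.

D_KL(P||Q) = Σ P(x) log₂(P(x)/Q(x))

Computing term by term:
  P(1)·log₂(P(1)/Q(1)) = (7/100)·log₂((7/100)/(1/5)) = -0.10602
  P(2)·log₂(P(2)/Q(2)) = (27/100)·log₂((27/100)/(1/5)) = 0.11690
  P(3)·log₂(P(3)/Q(3)) = (1/10)·log₂((1/10)/(1/5)) = -0.10000
  P(4)·log₂(P(4)/Q(4)) = (1/25)·log₂((1/25)/(1/5)) = -0.09288
  P(5)·log₂(P(5)/Q(5)) = (13/25)·log₂((13/25)/(1/5)) = 0.71683

D_KL(P||Q) = -0.10602 + 0.11690 - 0.10000 - 0.09288 + 0.71683 = 0.53483 ≈ 0.5348 bits

D_KL(Q||P) = Σ Q(x) log₂(Q(x)/P(x))

Computing term by term:
  Q(1)·log₂(Q(1)/P(1)) = (1/5)·log₂((1/5)/(7/100)) = 0.30291
  Q(2)·log₂(Q(2)/P(2)) = (1/5)·log₂((1/5)/(27/100)) = -0.08659
  Q(3)·log₂(Q(3)/P(3)) = (1/5)·log₂((1/5)/(1/10)) = 0.20000
  Q(4)·log₂(Q(4)/P(4)) = (1/5)·log₂((1/5)/(1/25)) = 0.46439
  Q(5)·log₂(Q(5)/P(5)) = (1/5)·log₂((1/5)/(13/25)) = -0.27570

D_KL(Q||P) = 0.30291 - 0.08659 + 0.20000 + 0.46439 - 0.27570 = 0.60501 ≈ 0.6050 bits

These are NOT equal (difference: 0.0702 bits). KL divergence is asymmetric: D_KL(P||Q) ≠ D_KL(Q||P) in general.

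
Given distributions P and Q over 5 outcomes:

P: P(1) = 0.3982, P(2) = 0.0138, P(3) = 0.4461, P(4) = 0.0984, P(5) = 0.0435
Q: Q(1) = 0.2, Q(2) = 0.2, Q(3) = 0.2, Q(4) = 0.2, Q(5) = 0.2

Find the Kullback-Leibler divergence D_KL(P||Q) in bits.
0.6623 bits

D_KL(P||Q) = Σ P(x) log₂(P(x)/Q(x))

Computing term by term:
  P(1)·log₂(P(1)/Q(1)) = 0.3982·log₂(0.3982/0.2) = 0.39561
  P(2)·log₂(P(2)/Q(2)) = 0.0138·log₂(0.0138/0.2) = -0.05323
  P(3)·log₂(P(3)/Q(3)) = 0.4461·log₂(0.4461/0.2) = 0.51630
  P(4)·log₂(P(4)/Q(4)) = 0.0984·log₂(0.0984/0.2) = -0.10069
  P(5)·log₂(P(5)/Q(5)) = 0.0435·log₂(0.0435/0.2) = -0.09574

D_KL(P||Q) = 0.39561 - 0.05323 + 0.51630 - 0.10069 - 0.09574 = 0.66225 ≈ 0.6623 bits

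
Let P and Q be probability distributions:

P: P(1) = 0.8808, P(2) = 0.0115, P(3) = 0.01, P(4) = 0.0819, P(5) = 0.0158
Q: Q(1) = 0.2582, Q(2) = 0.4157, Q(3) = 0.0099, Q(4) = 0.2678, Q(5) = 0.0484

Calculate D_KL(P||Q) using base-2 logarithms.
1.3344 bits

D_KL(P||Q) = Σ P(x) log₂(P(x)/Q(x))

Computing term by term:
  P(1)·log₂(P(1)/Q(1)) = 0.8808·log₂(0.8808/0.2582) = 1.55930
  P(2)·log₂(P(2)/Q(2)) = 0.0115·log₂(0.0115/0.4157) = -0.05952
  P(3)·log₂(P(3)/Q(3)) = 0.01·log₂(0.01/0.0099) = 0.00014
  P(4)·log₂(P(4)/Q(4)) = 0.0819·log₂(0.0819/0.2678) = -0.13999
  P(5)·log₂(P(5)/Q(5)) = 0.0158·log₂(0.0158/0.0484) = -0.02552

D_KL(P||Q) = 1.55930 - 0.05952 + 0.00014 - 0.13999 - 0.02552 = 1.33441 ≈ 1.3344 bits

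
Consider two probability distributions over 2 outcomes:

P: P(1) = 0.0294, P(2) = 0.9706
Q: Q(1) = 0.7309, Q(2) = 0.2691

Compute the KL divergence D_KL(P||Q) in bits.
1.6600 bits

D_KL(P||Q) = Σ P(x) log₂(P(x)/Q(x))

Computing term by term:
  P(1)·log₂(P(1)/Q(1)) = 0.0294·log₂(0.0294/0.7309) = -0.13629
  P(2)·log₂(P(2)/Q(2)) = 0.9706·log₂(0.9706/0.2691) = 1.79632

D_KL(P||Q) = -0.13629 + 1.79632 = 1.66003 ≈ 1.6600 bits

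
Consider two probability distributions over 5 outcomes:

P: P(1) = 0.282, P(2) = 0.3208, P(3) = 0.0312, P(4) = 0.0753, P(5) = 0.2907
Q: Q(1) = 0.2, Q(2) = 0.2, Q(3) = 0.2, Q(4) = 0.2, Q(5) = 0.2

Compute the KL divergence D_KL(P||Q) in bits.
0.3256 bits

D_KL(P||Q) = Σ P(x) log₂(P(x)/Q(x))

Computing term by term:
  P(1)·log₂(P(1)/Q(1)) = 0.282·log₂(0.282/0.2) = 0.13979
  P(2)·log₂(P(2)/Q(2)) = 0.3208·log₂(0.3208/0.2) = 0.21868
  P(3)·log₂(P(3)/Q(3)) = 0.0312·log₂(0.0312/0.2) = -0.08363
  P(4)·log₂(P(4)/Q(4)) = 0.0753·log₂(0.0753/0.2) = -0.10612
  P(5)·log₂(P(5)/Q(5)) = 0.2907·log₂(0.2907/0.2) = 0.15684

D_KL(P||Q) = 0.13979 + 0.21868 - 0.08363 - 0.10612 + 0.15684 = 0.32556 ≈ 0.3256 bits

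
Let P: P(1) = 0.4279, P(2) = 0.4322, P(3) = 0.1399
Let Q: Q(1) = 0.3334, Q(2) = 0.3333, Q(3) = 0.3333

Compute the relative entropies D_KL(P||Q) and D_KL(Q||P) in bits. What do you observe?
D_KL(P||Q) = 0.1409 bits, D_KL(Q||P) = 0.1725 bits. The two directions give different values (D_KL(Q||P) exceeds D_KL(P||Q) by 0.0316 bits): KL divergence is asymmetric.

D_KL(P||Q) = Σ P(x) log₂(P(x)/Q(x))

Computing term by term:
  P(1)·log₂(P(1)/Q(1)) = 0.4279·log₂(0.4279/0.3334) = 0.15405
  P(2)·log₂(P(2)/Q(2)) = 0.4322·log₂(0.4322/0.3333) = 0.16202
  P(3)·log₂(P(3)/Q(3)) = 0.1399·log₂(0.1399/0.3333) = -0.17521

D_KL(P||Q) = 0.15405 + 0.16202 - 0.17521 = 0.14086 ≈ 0.1409 bits

D_KL(Q||P) = Σ Q(x) log₂(Q(x)/P(x))

Computing term by term:
  Q(1)·log₂(Q(1)/P(1)) = 0.3334·log₂(0.3334/0.4279) = -0.12003
  Q(2)·log₂(Q(2)/P(2)) = 0.3333·log₂(0.3333/0.4322) = -0.12495
  Q(3)·log₂(Q(3)/P(3)) = 0.3333·log₂(0.3333/0.1399) = 0.41743

D_KL(Q||P) = -0.12003 - 0.12495 + 0.41743 = 0.17245 ≈ 0.1725 bits

These are NOT equal (difference: 0.0316 bits). KL divergence is asymmetric: D_KL(P||Q) ≠ D_KL(Q||P) in general.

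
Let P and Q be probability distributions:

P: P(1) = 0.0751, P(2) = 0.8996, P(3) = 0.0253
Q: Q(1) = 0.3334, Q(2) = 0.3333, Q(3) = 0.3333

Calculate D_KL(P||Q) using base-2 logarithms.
1.0330 bits

D_KL(P||Q) = Σ P(x) log₂(P(x)/Q(x))

Computing term by term:
  P(1)·log₂(P(1)/Q(1)) = 0.0751·log₂(0.0751/0.3334) = -0.16149
  P(2)·log₂(P(2)/Q(2)) = 0.8996·log₂(0.8996/0.3333) = 1.28864
  P(3)·log₂(P(3)/Q(3)) = 0.0253·log₂(0.0253/0.3333) = -0.09411

D_KL(P||Q) = -0.16149 + 1.28864 - 0.09411 = 1.03304 ≈ 1.0330 bits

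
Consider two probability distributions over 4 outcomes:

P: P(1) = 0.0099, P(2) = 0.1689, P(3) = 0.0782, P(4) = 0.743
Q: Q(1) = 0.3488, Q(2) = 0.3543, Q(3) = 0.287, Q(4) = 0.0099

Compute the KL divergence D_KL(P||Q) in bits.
4.2507 bits

D_KL(P||Q) = Σ P(x) log₂(P(x)/Q(x))

Computing term by term:
  P(1)·log₂(P(1)/Q(1)) = 0.0099·log₂(0.0099/0.3488) = -0.05087
  P(2)·log₂(P(2)/Q(2)) = 0.1689·log₂(0.1689/0.3543) = -0.18052
  P(3)·log₂(P(3)/Q(3)) = 0.0782·log₂(0.0782/0.287) = -0.14669
  P(4)·log₂(P(4)/Q(4)) = 0.743·log₂(0.743/0.0099) = 4.62873

D_KL(P||Q) = -0.05087 - 0.18052 - 0.14669 + 4.62873 = 4.25065 ≈ 4.2507 bits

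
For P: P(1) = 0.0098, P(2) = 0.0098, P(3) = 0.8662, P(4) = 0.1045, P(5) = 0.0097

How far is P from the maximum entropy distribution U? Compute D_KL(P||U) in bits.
1.6063 bits

U(i) = 1/5 for all i

D_KL(P||U) = Σ P(x) log₂(P(x) / (1/5))
           = Σ P(x) log₂(P(x)) + log₂(5)
           = log₂(5) - H(P)

H(P) = -Σ P(x) log₂(P(x)):
  -P(1)·log₂(P(1)) = -(0.0098)·log₂(0.0098) = 0.06540
  -P(2)·log₂(P(2)) = -(0.0098)·log₂(0.0098) = 0.06540
  -P(3)·log₂(P(3)) = -(0.8662)·log₂(0.8662) = 0.17950
  -P(4)·log₂(P(4)) = -(0.1045)·log₂(0.1045) = 0.34051
  -P(5)·log₂(P(5)) = -(0.0097)·log₂(0.0097) = 0.06487
H(P) = 0.06540 + 0.06540 + 0.17950 + 0.34051 + 0.06487 = 0.71568 bits

log₂(5) = 2.32193 bits

D_KL(P||U) = 2.32193 - 0.71568 = 1.60625 ≈ 1.6063 bits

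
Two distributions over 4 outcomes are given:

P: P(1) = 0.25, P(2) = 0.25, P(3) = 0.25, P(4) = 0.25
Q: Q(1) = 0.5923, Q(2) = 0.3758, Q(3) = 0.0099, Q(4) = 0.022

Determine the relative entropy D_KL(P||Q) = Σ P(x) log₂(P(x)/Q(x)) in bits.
1.5831 bits

D_KL(P||Q) = Σ P(x) log₂(P(x)/Q(x))

Computing term by term:
  P(1)·log₂(P(1)/Q(1)) = 0.25·log₂(0.25/0.5923) = -0.31110
  P(2)·log₂(P(2)/Q(2)) = 0.25·log₂(0.25/0.3758) = -0.14701
  P(3)·log₂(P(3)/Q(3)) = 0.25·log₂(0.25/0.0099) = 1.16459
  P(4)·log₂(P(4)/Q(4)) = 0.25·log₂(0.25/0.022) = 0.87659

D_KL(P||Q) = -0.31110 - 0.14701 + 1.16459 + 0.87659 = 1.58307 ≈ 1.5831 bits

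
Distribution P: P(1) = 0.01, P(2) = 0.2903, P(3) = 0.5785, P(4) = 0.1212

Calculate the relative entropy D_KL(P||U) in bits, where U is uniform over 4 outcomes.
0.5898 bits

U(i) = 1/4 for all i

D_KL(P||U) = Σ P(x) log₂(P(x) / (1/4))
           = Σ P(x) log₂(P(x)) + log₂(4)
           = log₂(4) - H(P)

H(P) = -Σ P(x) log₂(P(x)):
  -P(1)·log₂(P(1)) = -(0.01)·log₂(0.01) = 0.06644
  -P(2)·log₂(P(2)) = -(0.2903)·log₂(0.2903) = 0.51801
  -P(3)·log₂(P(3)) = -(0.5785)·log₂(0.5785) = 0.45679
  -P(4)·log₂(P(4)) = -(0.1212)·log₂(0.1212) = 0.36900
H(P) = 0.06644 + 0.51801 + 0.45679 + 0.36900 = 1.41024 bits

log₂(4) = 2.00000 bits

D_KL(P||U) = 2.00000 - 1.41024 = 0.58976 ≈ 0.5898 bits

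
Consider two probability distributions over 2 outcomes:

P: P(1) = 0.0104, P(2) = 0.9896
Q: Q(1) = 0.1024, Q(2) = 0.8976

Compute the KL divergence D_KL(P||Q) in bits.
0.1050 bits

D_KL(P||Q) = Σ P(x) log₂(P(x)/Q(x))

Computing term by term:
  P(1)·log₂(P(1)/Q(1)) = 0.0104·log₂(0.0104/0.1024) = -0.03432
  P(2)·log₂(P(2)/Q(2)) = 0.9896·log₂(0.9896/0.8976) = 0.13931

D_KL(P||Q) = -0.03432 + 0.13931 = 0.10499 ≈ 0.1050 bits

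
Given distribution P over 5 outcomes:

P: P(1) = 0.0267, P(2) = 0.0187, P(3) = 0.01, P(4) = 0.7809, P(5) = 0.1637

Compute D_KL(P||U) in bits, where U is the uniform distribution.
1.3026 bits

U(i) = 1/5 for all i

D_KL(P||U) = Σ P(x) log₂(P(x) / (1/5))
           = Σ P(x) log₂(P(x)) + log₂(5)
           = log₂(5) - H(P)

H(P) = -Σ P(x) log₂(P(x)):
  -P(1)·log₂(P(1)) = -(0.0267)·log₂(0.0267) = 0.13956
  -P(2)·log₂(P(2)) = -(0.0187)·log₂(0.0187) = 0.10735
  -P(3)·log₂(P(3)) = -(0.01)·log₂(0.01) = 0.06644
  -P(4)·log₂(P(4)) = -(0.7809)·log₂(0.7809) = 0.27862
  -P(5)·log₂(P(5)) = -(0.1637)·log₂(0.1637) = 0.42740
H(P) = 0.13956 + 0.10735 + 0.06644 + 0.27862 + 0.42740 = 1.01937 bits

log₂(5) = 2.32193 bits

D_KL(P||U) = 2.32193 - 1.01937 = 1.30256 ≈ 1.3026 bits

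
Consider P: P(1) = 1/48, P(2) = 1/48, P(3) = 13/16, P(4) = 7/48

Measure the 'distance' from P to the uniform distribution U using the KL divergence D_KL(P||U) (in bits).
1.1188 bits

U(i) = 1/4 for all i

D_KL(P||U) = Σ P(x) log₂(P(x) / (1/4))
           = Σ P(x) log₂(P(x)) + log₂(4)
           = log₂(4) - H(P)

H(P) = -Σ P(x) log₂(P(x)):
  -P(1)·log₂(P(1)) = -(1/48)·log₂(1/48) = 0.11635
  -P(2)·log₂(P(2)) = -(1/48)·log₂(1/48) = 0.11635
  -P(3)·log₂(P(3)) = -(13/16)·log₂(13/16) = 0.24339
  -P(4)·log₂(P(4)) = -(7/48)·log₂(7/48) = 0.40507
H(P) = 0.11635 + 0.11635 + 0.24339 + 0.40507 = 0.88116 bits

log₂(4) = 2.00000 bits

D_KL(P||U) = 2.00000 - 0.88116 = 1.11884 ≈ 1.1188 bits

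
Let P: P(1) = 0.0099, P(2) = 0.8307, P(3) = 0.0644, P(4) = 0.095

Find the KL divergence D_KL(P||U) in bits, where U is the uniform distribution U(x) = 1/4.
1.1344 bits

U(i) = 1/4 for all i

D_KL(P||U) = Σ P(x) log₂(P(x) / (1/4))
           = Σ P(x) log₂(P(x)) + log₂(4)
           = log₂(4) - H(P)

H(P) = -Σ P(x) log₂(P(x)):
  -P(1)·log₂(P(1)) = -(0.0099)·log₂(0.0099) = 0.06592
  -P(2)·log₂(P(2)) = -(0.8307)·log₂(0.8307) = 0.22230
  -P(3)·log₂(P(3)) = -(0.0644)·log₂(0.0644) = 0.25482
  -P(4)·log₂(P(4)) = -(0.095)·log₂(0.095) = 0.32261
H(P) = 0.06592 + 0.22230 + 0.25482 + 0.32261 = 0.86565 bits

log₂(4) = 2.00000 bits

D_KL(P||U) = 2.00000 - 0.86565 = 1.13435 ≈ 1.1344 bits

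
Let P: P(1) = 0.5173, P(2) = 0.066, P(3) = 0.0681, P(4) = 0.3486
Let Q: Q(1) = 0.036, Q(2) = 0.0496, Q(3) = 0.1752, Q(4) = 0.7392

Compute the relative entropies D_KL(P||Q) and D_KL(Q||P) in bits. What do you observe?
D_KL(P||Q) = 1.5453 bits, D_KL(Q||P) = 0.8816 bits. The two directions give different values (D_KL(P||Q) exceeds D_KL(Q||P) by 0.6637 bits): KL divergence is asymmetric.

D_KL(P||Q) = Σ P(x) log₂(P(x)/Q(x))

Computing term by term:
  P(1)·log₂(P(1)/Q(1)) = 0.5173·log₂(0.5173/0.036) = 1.98898
  P(2)·log₂(P(2)/Q(2)) = 0.066·log₂(0.066/0.0496) = 0.02720
  P(3)·log₂(P(3)/Q(3)) = 0.0681·log₂(0.0681/0.1752) = -0.09284
  P(4)·log₂(P(4)/Q(4)) = 0.3486·log₂(0.3486/0.7392) = -0.37802

D_KL(P||Q) = 1.98898 + 0.02720 - 0.09284 - 0.37802 = 1.54532 ≈ 1.5453 bits

D_KL(Q||P) = Σ Q(x) log₂(Q(x)/P(x))

Computing term by term:
  Q(1)·log₂(Q(1)/P(1)) = 0.036·log₂(0.036/0.5173) = -0.13842
  Q(2)·log₂(Q(2)/P(2)) = 0.0496·log₂(0.0496/0.066) = -0.02044
  Q(3)·log₂(Q(3)/P(3)) = 0.1752·log₂(0.1752/0.0681) = 0.23885
  Q(4)·log₂(Q(4)/P(4)) = 0.7392·log₂(0.7392/0.3486) = 0.80158

D_KL(Q||P) = -0.13842 - 0.02044 + 0.23885 + 0.80158 = 0.88157 ≈ 0.8816 bits

These are NOT equal (difference: 0.6637 bits). KL divergence is asymmetric: D_KL(P||Q) ≠ D_KL(Q||P) in general.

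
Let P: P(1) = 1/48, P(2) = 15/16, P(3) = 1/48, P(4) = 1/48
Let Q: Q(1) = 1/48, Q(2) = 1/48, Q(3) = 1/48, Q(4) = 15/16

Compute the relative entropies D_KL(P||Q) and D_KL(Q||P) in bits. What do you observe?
D_KL(P||Q) = 5.0342 bits, D_KL(Q||P) = 5.0342 bits. The two directions give the same value here, because Q is a self-inverse relabeling of P; in general KL divergence is asymmetric.

D_KL(P||Q) = Σ P(x) log₂(P(x)/Q(x))

Computing term by term:
  P(1)·log₂(P(1)/Q(1)) = (1/48)·log₂((1/48)/(1/48)) = 0.00000
  P(2)·log₂(P(2)/Q(2)) = (15/16)·log₂((15/16)/(1/48)) = 5.14861
  P(3)·log₂(P(3)/Q(3)) = (1/48)·log₂((1/48)/(1/48)) = 0.00000
  P(4)·log₂(P(4)/Q(4)) = (1/48)·log₂((1/48)/(15/16)) = -0.11441

D_KL(P||Q) = 0.00000 + 5.14861 + 0.00000 - 0.11441 = 5.03420 ≈ 5.0342 bits

D_KL(Q||P) = Σ Q(x) log₂(Q(x)/P(x))

Computing term by term:
  Q(1)·log₂(Q(1)/P(1)) = (1/48)·log₂((1/48)/(1/48)) = 0.00000
  Q(2)·log₂(Q(2)/P(2)) = (1/48)·log₂((1/48)/(15/16)) = -0.11441
  Q(3)·log₂(Q(3)/P(3)) = (1/48)·log₂((1/48)/(1/48)) = 0.00000
  Q(4)·log₂(Q(4)/P(4)) = (15/16)·log₂((15/16)/(1/48)) = 5.14861

D_KL(Q||P) = 0.00000 - 0.11441 + 0.00000 + 5.14861 = 5.03420 ≈ 5.0342 bits

These ARE equal here. Q is P with outcomes relabeled (Q(2) = P(4), Q(4) = P(2)) by a relabeling that is its own inverse, so the two sums contain exactly the same terms in a different order. This is a special case — KL divergence is not symmetric in general: D_KL(P||Q) ≠ D_KL(Q||P) for most P, Q.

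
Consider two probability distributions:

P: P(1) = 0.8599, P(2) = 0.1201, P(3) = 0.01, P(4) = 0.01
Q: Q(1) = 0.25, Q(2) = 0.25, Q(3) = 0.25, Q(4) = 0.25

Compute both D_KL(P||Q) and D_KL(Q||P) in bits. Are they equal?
D_KL(P||Q) = 1.3126 bits, D_KL(Q||P) = 2.1408 bits. No, they are not equal.

D_KL(P||Q) = Σ P(x) log₂(P(x)/Q(x))

Computing term by term:
  P(1)·log₂(P(1)/Q(1)) = 0.8599·log₂(0.8599/0.25) = 1.53255
  P(2)·log₂(P(2)/Q(2)) = 0.1201·log₂(0.1201/0.25) = -0.12703
  P(3)·log₂(P(3)/Q(3)) = 0.01·log₂(0.01/0.25) = -0.04644
  P(4)·log₂(P(4)/Q(4)) = 0.01·log₂(0.01/0.25) = -0.04644

D_KL(P||Q) = 1.53255 - 0.12703 - 0.04644 - 0.04644 = 1.31264 ≈ 1.3126 bits

D_KL(Q||P) = Σ Q(x) log₂(Q(x)/P(x))

Computing term by term:
  Q(1)·log₂(Q(1)/P(1)) = 0.25·log₂(0.25/0.8599) = -0.44556
  Q(2)·log₂(Q(2)/P(2)) = 0.25·log₂(0.25/0.1201) = 0.26442
  Q(3)·log₂(Q(3)/P(3)) = 0.25·log₂(0.25/0.01) = 1.16096
  Q(4)·log₂(Q(4)/P(4)) = 0.25·log₂(0.25/0.01) = 1.16096

D_KL(Q||P) = -0.44556 + 0.26442 + 1.16096 + 1.16096 = 2.14078 ≈ 2.1408 bits

These are NOT equal (difference: 0.8282 bits). KL divergence is asymmetric: D_KL(P||Q) ≠ D_KL(Q||P) in general.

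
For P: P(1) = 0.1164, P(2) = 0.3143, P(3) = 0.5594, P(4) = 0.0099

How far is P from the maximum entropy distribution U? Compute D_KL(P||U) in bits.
0.5793 bits

U(i) = 1/4 for all i

D_KL(P||U) = Σ P(x) log₂(P(x) / (1/4))
           = Σ P(x) log₂(P(x)) + log₂(4)
           = log₂(4) - H(P)

H(P) = -Σ P(x) log₂(P(x)):
  -P(1)·log₂(P(1)) = -(0.1164)·log₂(0.1164) = 0.36117
  -P(2)·log₂(P(2)) = -(0.3143)·log₂(0.3143) = 0.52481
  -P(3)·log₂(P(3)) = -(0.5594)·log₂(0.5594) = 0.46880
  -P(4)·log₂(P(4)) = -(0.0099)·log₂(0.0099) = 0.06592
H(P) = 0.36117 + 0.52481 + 0.46880 + 0.06592 = 1.42070 bits

log₂(4) = 2.00000 bits

D_KL(P||U) = 2.00000 - 1.42070 = 0.57930 ≈ 0.5793 bits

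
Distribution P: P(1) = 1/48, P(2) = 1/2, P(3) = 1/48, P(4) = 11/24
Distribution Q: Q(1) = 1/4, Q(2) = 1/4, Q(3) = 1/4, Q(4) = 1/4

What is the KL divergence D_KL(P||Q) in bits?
0.7514 bits

D_KL(P||Q) = Σ P(x) log₂(P(x)/Q(x))

Computing term by term:
  P(1)·log₂(P(1)/Q(1)) = (1/48)·log₂((1/48)/(1/4)) = -0.07469
  P(2)·log₂(P(2)/Q(2)) = (1/2)·log₂((1/2)/(1/4)) = 0.50000
  P(3)·log₂(P(3)/Q(3)) = (1/48)·log₂((1/48)/(1/4)) = -0.07469
  P(4)·log₂(P(4)/Q(4)) = (11/24)·log₂((11/24)/(1/4)) = 0.40080

D_KL(P||Q) = -0.07469 + 0.50000 - 0.07469 + 0.40080 = 0.75142 ≈ 0.7514 bits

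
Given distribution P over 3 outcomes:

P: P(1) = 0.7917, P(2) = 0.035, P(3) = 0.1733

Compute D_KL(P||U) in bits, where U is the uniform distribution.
0.7107 bits

U(i) = 1/3 for all i

D_KL(P||U) = Σ P(x) log₂(P(x) / (1/3))
           = Σ P(x) log₂(P(x)) + log₂(3)
           = log₂(3) - H(P)

H(P) = -Σ P(x) log₂(P(x)):
  -P(1)·log₂(P(1)) = -(0.7917)·log₂(0.7917) = 0.26678
  -P(2)·log₂(P(2)) = -(0.035)·log₂(0.035) = 0.16928
  -P(3)·log₂(P(3)) = -(0.1733)·log₂(0.1733) = 0.43822
H(P) = 0.26678 + 0.16928 + 0.43822 = 0.87428 bits

log₂(3) = 1.58496 bits

D_KL(P||U) = 1.58496 - 0.87428 = 0.71068 ≈ 0.7107 bits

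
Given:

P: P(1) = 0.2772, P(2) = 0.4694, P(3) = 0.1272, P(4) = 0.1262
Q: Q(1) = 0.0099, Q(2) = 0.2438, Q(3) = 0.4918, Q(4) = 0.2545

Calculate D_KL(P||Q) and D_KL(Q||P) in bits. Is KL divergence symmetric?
D_KL(P||Q) = 1.4004 bits, D_KL(Q||P) = 0.9390 bits. No, KL divergence is not symmetric.

D_KL(P||Q) = Σ P(x) log₂(P(x)/Q(x))

Computing term by term:
  P(1)·log₂(P(1)/Q(1)) = 0.2772·log₂(0.2772/0.0099) = 1.33260
  P(2)·log₂(P(2)/Q(2)) = 0.4694·log₂(0.4694/0.2438) = 0.44364
  P(3)·log₂(P(3)/Q(3)) = 0.1272·log₂(0.1272/0.4918) = -0.24816
  P(4)·log₂(P(4)/Q(4)) = 0.1262·log₂(0.1262/0.2545) = -0.12771

D_KL(P||Q) = 1.33260 + 0.44364 - 0.24816 - 0.12771 = 1.40037 ≈ 1.4004 bits

D_KL(Q||P) = Σ Q(x) log₂(Q(x)/P(x))

Computing term by term:
  Q(1)·log₂(Q(1)/P(1)) = 0.0099·log₂(0.0099/0.2772) = -0.04759
  Q(2)·log₂(Q(2)/P(2)) = 0.2438·log₂(0.2438/0.4694) = -0.23042
  Q(3)·log₂(Q(3)/P(3)) = 0.4918·log₂(0.4918/0.1272) = 0.95949
  Q(4)·log₂(Q(4)/P(4)) = 0.2545·log₂(0.2545/0.1262) = 0.25754

D_KL(Q||P) = -0.04759 - 0.23042 + 0.95949 + 0.25754 = 0.93902 ≈ 0.9390 bits

These are NOT equal (difference: 0.4614 bits). KL divergence is asymmetric: D_KL(P||Q) ≠ D_KL(Q||P) in general.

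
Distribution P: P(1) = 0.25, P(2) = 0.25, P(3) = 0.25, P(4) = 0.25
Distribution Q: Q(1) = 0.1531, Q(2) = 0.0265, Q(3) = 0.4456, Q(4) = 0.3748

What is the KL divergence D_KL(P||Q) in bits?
0.6318 bits

D_KL(P||Q) = Σ P(x) log₂(P(x)/Q(x))

Computing term by term:
  P(1)·log₂(P(1)/Q(1)) = 0.25·log₂(0.25/0.1531) = 0.17686
  P(2)·log₂(P(2)/Q(2)) = 0.25·log₂(0.25/0.0265) = 0.80947
  P(3)·log₂(P(3)/Q(3)) = 0.25·log₂(0.25/0.4456) = -0.20846
  P(4)·log₂(P(4)/Q(4)) = 0.25·log₂(0.25/0.3748) = -0.14605

D_KL(P||Q) = 0.17686 + 0.80947 - 0.20846 - 0.14605 = 0.63182 ≈ 0.6318 bits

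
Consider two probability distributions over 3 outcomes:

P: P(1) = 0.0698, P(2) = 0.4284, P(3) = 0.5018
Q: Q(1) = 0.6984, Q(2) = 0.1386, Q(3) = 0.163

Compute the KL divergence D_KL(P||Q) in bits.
1.2796 bits

D_KL(P||Q) = Σ P(x) log₂(P(x)/Q(x))

Computing term by term:
  P(1)·log₂(P(1)/Q(1)) = 0.0698·log₂(0.0698/0.6984) = -0.23193
  P(2)·log₂(P(2)/Q(2)) = 0.4284·log₂(0.4284/0.1386) = 0.69745
  P(3)·log₂(P(3)/Q(3)) = 0.5018·log₂(0.5018/0.163) = 0.81404

D_KL(P||Q) = -0.23193 + 0.69745 + 0.81404 = 1.27956 ≈ 1.2796 bits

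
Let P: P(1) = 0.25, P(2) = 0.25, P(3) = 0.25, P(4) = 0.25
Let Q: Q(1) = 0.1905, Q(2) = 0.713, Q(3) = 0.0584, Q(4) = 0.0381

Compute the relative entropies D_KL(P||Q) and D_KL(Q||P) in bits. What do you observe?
D_KL(P||Q) = 0.9230 bits, D_KL(Q||P) = 0.7774 bits. The two directions give different values (D_KL(P||Q) exceeds D_KL(Q||P) by 0.1456 bits): KL divergence is asymmetric.

D_KL(P||Q) = Σ P(x) log₂(P(x)/Q(x))

Computing term by term:
  P(1)·log₂(P(1)/Q(1)) = 0.25·log₂(0.25/0.1905) = 0.09803
  P(2)·log₂(P(2)/Q(2)) = 0.25·log₂(0.25/0.713) = -0.37799
  P(3)·log₂(P(3)/Q(3)) = 0.25·log₂(0.25/0.0584) = 0.52447
  P(4)·log₂(P(4)/Q(4)) = 0.25·log₂(0.25/0.0381) = 0.67852

D_KL(P||Q) = 0.09803 - 0.37799 + 0.52447 + 0.67852 = 0.92303 ≈ 0.9230 bits

D_KL(Q||P) = Σ Q(x) log₂(Q(x)/P(x))

Computing term by term:
  Q(1)·log₂(Q(1)/P(1)) = 0.1905·log₂(0.1905/0.25) = -0.07470
  Q(2)·log₂(Q(2)/P(2)) = 0.713·log₂(0.713/0.25) = 1.07804
  Q(3)·log₂(Q(3)/P(3)) = 0.0584·log₂(0.0584/0.25) = -0.12252
  Q(4)·log₂(Q(4)/P(4)) = 0.0381·log₂(0.0381/0.25) = -0.10341

D_KL(Q||P) = -0.07470 + 1.07804 - 0.12252 - 0.10341 = 0.77741 ≈ 0.7774 bits

These are NOT equal (difference: 0.1456 bits). KL divergence is asymmetric: D_KL(P||Q) ≠ D_KL(Q||P) in general.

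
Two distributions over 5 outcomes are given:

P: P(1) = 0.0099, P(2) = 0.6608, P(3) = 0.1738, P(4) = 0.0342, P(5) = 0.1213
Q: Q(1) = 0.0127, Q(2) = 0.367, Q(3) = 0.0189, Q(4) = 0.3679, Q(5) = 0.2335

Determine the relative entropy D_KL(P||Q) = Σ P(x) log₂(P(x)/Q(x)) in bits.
0.8816 bits

D_KL(P||Q) = Σ P(x) log₂(P(x)/Q(x))

Computing term by term:
  P(1)·log₂(P(1)/Q(1)) = 0.0099·log₂(0.0099/0.0127) = -0.00356
  P(2)·log₂(P(2)/Q(2)) = 0.6608·log₂(0.6608/0.367) = 0.56064
  P(3)·log₂(P(3)/Q(3)) = 0.1738·log₂(0.1738/0.0189) = 0.55633
  P(4)·log₂(P(4)/Q(4)) = 0.0342·log₂(0.0342/0.3679) = -0.11721
  P(5)·log₂(P(5)/Q(5)) = 0.1213·log₂(0.1213/0.2335) = -0.11461

D_KL(P||Q) = -0.00356 + 0.56064 + 0.55633 - 0.11721 - 0.11461 = 0.88159 ≈ 0.8816 bits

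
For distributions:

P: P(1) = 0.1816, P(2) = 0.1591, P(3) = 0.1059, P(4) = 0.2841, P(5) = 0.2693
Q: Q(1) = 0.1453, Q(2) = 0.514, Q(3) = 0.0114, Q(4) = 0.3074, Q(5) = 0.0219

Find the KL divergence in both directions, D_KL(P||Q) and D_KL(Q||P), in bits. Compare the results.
D_KL(P||Q) = 1.0724 bits, D_KL(Q||P) = 0.7419 bits. D_KL(P||Q) is larger than D_KL(Q||P) by 0.3305 bits; the two directions differ.

D_KL(P||Q) = Σ P(x) log₂(P(x)/Q(x))

Computing term by term:
  P(1)·log₂(P(1)/Q(1)) = 0.1816·log₂(0.1816/0.1453) = 0.05843
  P(2)·log₂(P(2)/Q(2)) = 0.1591·log₂(0.1591/0.514) = -0.26917
  P(3)·log₂(P(3)/Q(3)) = 0.1059·log₂(0.1059/0.0114) = 0.34053
  P(4)·log₂(P(4)/Q(4)) = 0.2841·log₂(0.2841/0.3074) = -0.03231
  P(5)·log₂(P(5)/Q(5)) = 0.2693·log₂(0.2693/0.0219) = 0.97492

D_KL(P||Q) = 0.05843 - 0.26917 + 0.34053 - 0.03231 + 0.97492 = 1.07240 ≈ 1.0724 bits

D_KL(Q||P) = Σ Q(x) log₂(Q(x)/P(x))

Computing term by term:
  Q(1)·log₂(Q(1)/P(1)) = 0.1453·log₂(0.1453/0.1816) = -0.04675
  Q(2)·log₂(Q(2)/P(2)) = 0.514·log₂(0.514/0.1591) = 0.86960
  Q(3)·log₂(Q(3)/P(3)) = 0.0114·log₂(0.0114/0.1059) = -0.03666
  Q(4)·log₂(Q(4)/P(4)) = 0.3074·log₂(0.3074/0.2841) = 0.03496
  Q(5)·log₂(Q(5)/P(5)) = 0.0219·log₂(0.0219/0.2693) = -0.07928

D_KL(Q||P) = -0.04675 + 0.86960 - 0.03666 + 0.03496 - 0.07928 = 0.74187 ≈ 0.7419 bits

These are NOT equal (difference: 0.3305 bits). KL divergence is asymmetric: D_KL(P||Q) ≠ D_KL(Q||P) in general.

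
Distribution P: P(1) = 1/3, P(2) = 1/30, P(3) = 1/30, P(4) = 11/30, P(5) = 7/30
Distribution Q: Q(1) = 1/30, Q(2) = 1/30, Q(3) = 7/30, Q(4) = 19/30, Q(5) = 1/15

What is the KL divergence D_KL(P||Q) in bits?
1.1463 bits

D_KL(P||Q) = Σ P(x) log₂(P(x)/Q(x))

Computing term by term:
  P(1)·log₂(P(1)/Q(1)) = (1/3)·log₂((1/3)/(1/30)) = 1.10731
  P(2)·log₂(P(2)/Q(2)) = (1/30)·log₂((1/30)/(1/30)) = 0.00000
  P(3)·log₂(P(3)/Q(3)) = (1/30)·log₂((1/30)/(7/30)) = -0.09358
  P(4)·log₂(P(4)/Q(4)) = (11/30)·log₂((11/30)/(19/30)) = -0.28912
  P(5)·log₂(P(5)/Q(5)) = (7/30)·log₂((7/30)/(1/15)) = 0.42172

D_KL(P||Q) = 1.10731 + 0.00000 - 0.09358 - 0.28912 + 0.42172 = 1.14633 ≈ 1.1463 bits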